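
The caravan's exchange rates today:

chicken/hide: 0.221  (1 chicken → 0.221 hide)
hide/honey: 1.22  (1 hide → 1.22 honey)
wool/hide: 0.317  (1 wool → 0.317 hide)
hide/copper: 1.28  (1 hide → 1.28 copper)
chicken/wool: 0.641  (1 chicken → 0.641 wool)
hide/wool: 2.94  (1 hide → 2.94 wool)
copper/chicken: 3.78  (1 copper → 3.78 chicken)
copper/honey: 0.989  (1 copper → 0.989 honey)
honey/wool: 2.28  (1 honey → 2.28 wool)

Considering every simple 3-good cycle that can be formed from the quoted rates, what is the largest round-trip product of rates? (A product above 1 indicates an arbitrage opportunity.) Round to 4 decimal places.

chicken→hide→copper→chicken: 0.221 × 1.28 × 3.78 = 1.06929
wool→hide→honey→wool: 0.317 × 1.22 × 2.28 = 0.88177
Maximum is chicken→hide→copper→chicken at 1.0693; arbitrage exists.

1.0693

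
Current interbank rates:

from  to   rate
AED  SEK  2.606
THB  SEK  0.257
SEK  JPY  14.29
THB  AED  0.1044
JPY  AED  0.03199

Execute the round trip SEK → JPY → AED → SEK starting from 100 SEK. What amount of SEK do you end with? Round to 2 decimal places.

119.13

100 SEK × 14.29 = 1429 JPY
1429 JPY × 0.03199 = 45.71371 AED
45.71371 AED × 2.606 = 119.12992826 SEK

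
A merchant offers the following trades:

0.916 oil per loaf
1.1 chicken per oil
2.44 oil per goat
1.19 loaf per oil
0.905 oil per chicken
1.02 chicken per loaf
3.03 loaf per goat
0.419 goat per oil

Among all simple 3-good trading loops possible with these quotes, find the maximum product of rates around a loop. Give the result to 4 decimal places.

1.1629

loaf→oil→goat→loaf: 0.916 × 0.419 × 3.03 = 1.16293
loaf→chicken→oil→loaf: 1.02 × 0.905 × 1.19 = 1.09849
Maximum is loaf→oil→goat→loaf at 1.1629; arbitrage exists.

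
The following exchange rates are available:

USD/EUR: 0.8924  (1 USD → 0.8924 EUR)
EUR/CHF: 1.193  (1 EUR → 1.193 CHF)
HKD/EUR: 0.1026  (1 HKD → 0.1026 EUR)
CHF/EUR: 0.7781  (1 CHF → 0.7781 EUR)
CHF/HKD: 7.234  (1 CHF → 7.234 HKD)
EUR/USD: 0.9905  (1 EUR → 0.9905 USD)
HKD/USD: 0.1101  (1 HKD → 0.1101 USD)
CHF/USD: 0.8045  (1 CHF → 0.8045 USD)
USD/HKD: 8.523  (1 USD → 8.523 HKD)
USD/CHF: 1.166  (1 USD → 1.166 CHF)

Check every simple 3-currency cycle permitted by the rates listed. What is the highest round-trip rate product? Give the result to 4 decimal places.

0.9287

CHF→HKD→USD→CHF: 7.234 × 0.1101 × 1.166 = 0.92868
CHF→EUR→USD→CHF: 0.7781 × 0.9905 × 1.166 = 0.89865
CHF→HKD→EUR→CHF: 7.234 × 0.1026 × 1.193 = 0.88545
HKD→EUR→USD→HKD: 0.1026 × 0.9905 × 8.523 = 0.86615
CHF→USD→EUR→CHF: 0.8045 × 0.8924 × 1.193 = 0.85650
Maximum is CHF→HKD→USD→CHF at 0.9287; no arbitrage — every cycle loses value.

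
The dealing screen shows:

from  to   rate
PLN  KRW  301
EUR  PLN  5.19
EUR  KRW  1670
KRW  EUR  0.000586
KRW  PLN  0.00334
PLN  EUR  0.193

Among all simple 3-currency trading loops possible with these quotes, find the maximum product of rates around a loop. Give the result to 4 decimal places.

1.0765

KRW→PLN→EUR→KRW: 0.00334 × 0.193 × 1670 = 1.07652
KRW→EUR→PLN→KRW: 0.000586 × 5.19 × 301 = 0.91544
Maximum is KRW→PLN→EUR→KRW at 1.0765; arbitrage exists.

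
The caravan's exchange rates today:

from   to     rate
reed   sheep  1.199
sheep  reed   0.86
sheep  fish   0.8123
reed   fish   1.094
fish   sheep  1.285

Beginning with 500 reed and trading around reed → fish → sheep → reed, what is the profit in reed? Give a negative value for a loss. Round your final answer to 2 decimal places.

104.49

500 reed × 1.094 = 547 fish
547 fish × 1.285 = 702.895 sheep
702.895 sheep × 0.86 = 604.4897 reed
Net change: 604.4897 − 500 = 104.4897 reed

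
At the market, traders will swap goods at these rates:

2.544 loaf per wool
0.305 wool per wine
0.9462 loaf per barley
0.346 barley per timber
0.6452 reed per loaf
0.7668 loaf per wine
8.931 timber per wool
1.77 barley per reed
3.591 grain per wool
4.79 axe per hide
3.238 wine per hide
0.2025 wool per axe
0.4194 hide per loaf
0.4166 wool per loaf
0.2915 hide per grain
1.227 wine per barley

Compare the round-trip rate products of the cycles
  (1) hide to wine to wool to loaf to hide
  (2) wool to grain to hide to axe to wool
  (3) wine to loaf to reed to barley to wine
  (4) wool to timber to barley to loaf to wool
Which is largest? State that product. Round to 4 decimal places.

1.2181

(1) 3.238 × 0.305 × 2.544 × 0.4194 = 1.05371
(2) 3.591 × 0.2915 × 4.79 × 0.2025 = 1.01535
(3) 0.7668 × 0.6452 × 1.77 × 1.227 = 1.07447
(4) 8.931 × 0.346 × 0.9462 × 0.4166 = 1.21809
Highest is cycle (4) at 1.2181 (>1, arbitrage).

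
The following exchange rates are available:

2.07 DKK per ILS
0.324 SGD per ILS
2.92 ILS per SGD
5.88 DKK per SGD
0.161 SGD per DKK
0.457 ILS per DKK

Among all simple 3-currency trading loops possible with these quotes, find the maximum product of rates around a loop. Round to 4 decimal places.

0.9731

DKK→SGD→ILS→DKK: 0.161 × 2.92 × 2.07 = 0.97315
DKK→ILS→SGD→DKK: 0.457 × 0.324 × 5.88 = 0.87064
Maximum is DKK→SGD→ILS→DKK at 0.9731; no arbitrage — every cycle loses value.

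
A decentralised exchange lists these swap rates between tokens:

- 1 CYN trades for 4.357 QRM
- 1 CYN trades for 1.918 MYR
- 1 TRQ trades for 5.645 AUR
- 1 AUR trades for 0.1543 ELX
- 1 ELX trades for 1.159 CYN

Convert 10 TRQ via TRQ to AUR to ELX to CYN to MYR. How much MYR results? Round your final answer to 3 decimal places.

10 TRQ × 5.645 = 56.45 AUR
56.45 AUR × 0.1543 = 8.710235 ELX
8.710235 ELX × 1.159 = 10.095162365 CYN
10.095162365 CYN × 1.918 = 19.36252141607 MYR

19.363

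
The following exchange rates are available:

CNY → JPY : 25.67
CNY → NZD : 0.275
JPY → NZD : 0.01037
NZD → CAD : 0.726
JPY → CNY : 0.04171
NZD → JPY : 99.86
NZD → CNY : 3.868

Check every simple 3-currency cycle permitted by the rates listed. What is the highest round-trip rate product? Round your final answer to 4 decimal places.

1.1454

NZD→JPY→CNY→NZD: 99.86 × 0.04171 × 0.275 = 1.14542
NZD→CNY→JPY→NZD: 3.868 × 25.67 × 0.01037 = 1.02965
Maximum is NZD→JPY→CNY→NZD at 1.1454; arbitrage exists.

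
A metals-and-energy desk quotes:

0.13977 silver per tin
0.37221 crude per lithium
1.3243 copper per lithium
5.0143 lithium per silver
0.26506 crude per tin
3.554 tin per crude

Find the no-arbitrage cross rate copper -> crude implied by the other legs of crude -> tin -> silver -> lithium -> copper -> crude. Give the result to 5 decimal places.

Known legs of the cycle: 3.554 × 0.13977 × 5.0143 × 1.3243 = 3.2985880511113242
For no arbitrage the full-cycle product must be 1, so the missing rate is 1 / 3.2985880511113242 ≈ 0.3031600.

0.30316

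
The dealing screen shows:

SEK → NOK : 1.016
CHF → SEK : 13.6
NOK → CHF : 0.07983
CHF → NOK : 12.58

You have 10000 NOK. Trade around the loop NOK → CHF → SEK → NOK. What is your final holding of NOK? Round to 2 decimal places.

10000 NOK × 0.07983 = 798.3 CHF
798.3 CHF × 13.6 = 10856.88 SEK
10856.88 SEK × 1.016 = 11030.59008 NOK

11030.59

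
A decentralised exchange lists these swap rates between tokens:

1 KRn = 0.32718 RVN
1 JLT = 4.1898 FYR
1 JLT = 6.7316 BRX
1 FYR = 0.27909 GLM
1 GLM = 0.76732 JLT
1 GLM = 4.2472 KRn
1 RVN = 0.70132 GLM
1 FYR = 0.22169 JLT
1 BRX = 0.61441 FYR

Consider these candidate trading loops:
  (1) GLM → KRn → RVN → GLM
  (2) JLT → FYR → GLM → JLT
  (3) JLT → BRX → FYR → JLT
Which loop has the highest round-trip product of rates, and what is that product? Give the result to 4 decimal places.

(1) 4.2472 × 0.32718 × 0.70132 = 0.97455
(2) 4.1898 × 0.27909 × 0.76732 = 0.89725
(3) 6.7316 × 0.61441 × 0.22169 = 0.91690
Highest is cycle (1) at 0.9746 (≤1, no arbitrage).

0.9746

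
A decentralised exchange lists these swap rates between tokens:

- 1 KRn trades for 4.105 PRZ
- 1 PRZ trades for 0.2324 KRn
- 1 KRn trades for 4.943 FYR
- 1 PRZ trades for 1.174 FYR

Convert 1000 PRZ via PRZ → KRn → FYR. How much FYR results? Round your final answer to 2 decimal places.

1148.75

1000 PRZ × 0.2324 = 232.4 KRn
232.4 KRn × 4.943 = 1148.7532 FYR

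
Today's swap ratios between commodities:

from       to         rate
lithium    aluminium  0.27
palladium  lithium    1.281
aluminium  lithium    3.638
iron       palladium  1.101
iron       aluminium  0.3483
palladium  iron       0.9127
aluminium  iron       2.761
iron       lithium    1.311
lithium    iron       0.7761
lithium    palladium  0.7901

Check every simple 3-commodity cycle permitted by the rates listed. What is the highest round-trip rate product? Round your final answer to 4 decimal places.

lithium→iron→palladium→lithium: 0.7761 × 1.101 × 1.281 = 1.09460
lithium→iron→aluminium→lithium: 0.7761 × 0.3483 × 3.638 = 0.98341
lithium→aluminium→iron→lithium: 0.27 × 2.761 × 1.311 = 0.97731
lithium→palladium→iron→lithium: 0.7901 × 0.9127 × 1.311 = 0.94539
Maximum is lithium→iron→palladium→lithium at 1.0946; arbitrage exists.

1.0946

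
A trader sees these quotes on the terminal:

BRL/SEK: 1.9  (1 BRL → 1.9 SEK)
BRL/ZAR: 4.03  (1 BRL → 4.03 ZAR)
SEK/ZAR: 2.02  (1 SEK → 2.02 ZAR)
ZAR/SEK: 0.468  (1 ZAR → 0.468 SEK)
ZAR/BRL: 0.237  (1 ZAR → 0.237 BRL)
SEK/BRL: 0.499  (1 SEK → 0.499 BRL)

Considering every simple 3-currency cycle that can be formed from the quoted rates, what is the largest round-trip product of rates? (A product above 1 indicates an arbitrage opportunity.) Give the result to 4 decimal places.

SEK→BRL→ZAR→SEK: 0.499 × 4.03 × 0.468 = 0.94113
SEK→ZAR→BRL→SEK: 2.02 × 0.237 × 1.9 = 0.90961
Maximum is SEK→BRL→ZAR→SEK at 0.9411; no arbitrage — every cycle loses value.

0.9411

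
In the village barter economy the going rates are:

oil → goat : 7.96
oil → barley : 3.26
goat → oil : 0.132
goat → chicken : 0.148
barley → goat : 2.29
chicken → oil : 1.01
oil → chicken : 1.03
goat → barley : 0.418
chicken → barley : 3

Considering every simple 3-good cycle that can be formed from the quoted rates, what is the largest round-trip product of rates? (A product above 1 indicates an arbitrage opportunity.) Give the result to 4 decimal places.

oil→goat→chicken→oil: 7.96 × 0.148 × 1.01 = 1.18986
barley→goat→chicken→barley: 2.29 × 0.148 × 3 = 1.01676
oil→barley→goat→oil: 3.26 × 2.29 × 0.132 = 0.98543
Maximum is oil→goat→chicken→oil at 1.1899; arbitrage exists.

1.1899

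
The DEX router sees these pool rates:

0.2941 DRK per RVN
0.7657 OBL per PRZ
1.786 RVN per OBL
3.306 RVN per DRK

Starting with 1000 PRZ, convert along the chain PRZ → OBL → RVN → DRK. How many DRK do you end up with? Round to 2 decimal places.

402.19

1000 PRZ × 0.7657 = 765.7 OBL
765.7 OBL × 1.786 = 1367.5402 RVN
1367.5402 RVN × 0.2941 = 402.19357282 DRK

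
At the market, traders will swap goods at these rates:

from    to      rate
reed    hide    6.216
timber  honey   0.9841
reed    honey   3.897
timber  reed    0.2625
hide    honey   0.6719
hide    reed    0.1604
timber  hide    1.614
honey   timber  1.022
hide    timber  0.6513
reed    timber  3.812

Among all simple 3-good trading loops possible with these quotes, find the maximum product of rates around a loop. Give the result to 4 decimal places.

1.1083

hide→honey→timber→hide: 0.6719 × 1.022 × 1.614 = 1.10830
hide→timber→reed→hide: 0.6513 × 0.2625 × 6.216 = 1.06273
honey→timber→reed→honey: 1.022 × 0.2625 × 3.897 = 1.04547
hide→reed→timber→hide: 0.1604 × 3.812 × 1.614 = 0.98687
Maximum is hide→honey→timber→hide at 1.1083; arbitrage exists.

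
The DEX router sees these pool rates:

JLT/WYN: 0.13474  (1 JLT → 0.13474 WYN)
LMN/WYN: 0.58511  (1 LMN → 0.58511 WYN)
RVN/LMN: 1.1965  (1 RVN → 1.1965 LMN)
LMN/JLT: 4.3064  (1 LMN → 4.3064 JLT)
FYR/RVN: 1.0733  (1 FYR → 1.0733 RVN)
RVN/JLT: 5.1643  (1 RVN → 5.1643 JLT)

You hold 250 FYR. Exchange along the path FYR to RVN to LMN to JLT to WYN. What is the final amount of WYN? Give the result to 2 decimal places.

250 FYR × 1.0733 = 268.325 RVN
268.325 RVN × 1.1965 = 321.0508625 LMN
321.0508625 LMN × 4.3064 = 1382.57343427 JLT
1382.57343427 JLT × 0.13474 = 186.2879445335398 WYN

186.29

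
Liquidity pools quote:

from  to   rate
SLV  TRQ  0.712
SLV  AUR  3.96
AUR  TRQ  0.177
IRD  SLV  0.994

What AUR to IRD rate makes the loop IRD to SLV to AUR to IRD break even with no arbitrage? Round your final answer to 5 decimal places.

0.25405

Known legs of the cycle: 0.994 × 3.96 = 3.93624
For no arbitrage the full-cycle product must be 1, so the missing rate is 1 / 3.93624 ≈ 0.2540495.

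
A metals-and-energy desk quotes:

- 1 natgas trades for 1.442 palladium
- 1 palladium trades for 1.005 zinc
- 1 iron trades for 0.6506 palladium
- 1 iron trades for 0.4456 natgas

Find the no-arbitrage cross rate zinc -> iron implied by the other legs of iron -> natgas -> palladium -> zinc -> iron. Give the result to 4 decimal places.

1.5485

Known legs of the cycle: 0.4456 × 1.442 × 1.005 = 0.645767976
For no arbitrage the full-cycle product must be 1, so the missing rate is 1 / 0.645767976 ≈ 1.548544.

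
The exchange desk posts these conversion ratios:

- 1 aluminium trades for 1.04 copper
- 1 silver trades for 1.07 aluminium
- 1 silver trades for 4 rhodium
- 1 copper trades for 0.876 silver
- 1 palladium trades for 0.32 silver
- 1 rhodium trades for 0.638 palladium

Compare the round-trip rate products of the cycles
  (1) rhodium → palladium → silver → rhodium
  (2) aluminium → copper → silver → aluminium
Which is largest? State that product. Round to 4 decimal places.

0.9748

(1) 0.638 × 0.32 × 4 = 0.81664
(2) 1.04 × 0.876 × 1.07 = 0.97481
Highest is cycle (2) at 0.9748 (≤1, no arbitrage).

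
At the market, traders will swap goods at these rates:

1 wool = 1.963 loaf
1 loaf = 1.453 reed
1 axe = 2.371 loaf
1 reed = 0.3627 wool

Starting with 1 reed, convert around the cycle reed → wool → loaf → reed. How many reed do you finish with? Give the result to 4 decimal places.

1 reed × 0.3627 = 0.3627 wool
0.3627 wool × 1.963 = 0.7119801 loaf
0.7119801 loaf × 1.453 = 1.0345070853 reed

1.0345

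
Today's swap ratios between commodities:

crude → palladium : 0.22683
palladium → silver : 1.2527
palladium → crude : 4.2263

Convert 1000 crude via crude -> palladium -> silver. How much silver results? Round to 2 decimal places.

1000 crude × 0.22683 = 226.83 palladium
226.83 palladium × 1.2527 = 284.149941 silver

284.15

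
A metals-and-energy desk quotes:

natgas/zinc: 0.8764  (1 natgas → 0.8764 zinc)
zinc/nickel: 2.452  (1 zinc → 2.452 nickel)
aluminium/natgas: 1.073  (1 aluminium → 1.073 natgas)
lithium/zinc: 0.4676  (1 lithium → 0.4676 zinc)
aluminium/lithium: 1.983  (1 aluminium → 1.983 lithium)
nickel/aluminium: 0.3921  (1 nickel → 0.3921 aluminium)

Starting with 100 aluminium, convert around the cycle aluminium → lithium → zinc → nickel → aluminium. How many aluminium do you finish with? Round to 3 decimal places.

89.149

100 aluminium × 1.983 = 198.3 lithium
198.3 lithium × 0.4676 = 92.72508 zinc
92.72508 zinc × 2.452 = 227.36189616 nickel
227.36189616 nickel × 0.3921 = 89.148599484336 aluminium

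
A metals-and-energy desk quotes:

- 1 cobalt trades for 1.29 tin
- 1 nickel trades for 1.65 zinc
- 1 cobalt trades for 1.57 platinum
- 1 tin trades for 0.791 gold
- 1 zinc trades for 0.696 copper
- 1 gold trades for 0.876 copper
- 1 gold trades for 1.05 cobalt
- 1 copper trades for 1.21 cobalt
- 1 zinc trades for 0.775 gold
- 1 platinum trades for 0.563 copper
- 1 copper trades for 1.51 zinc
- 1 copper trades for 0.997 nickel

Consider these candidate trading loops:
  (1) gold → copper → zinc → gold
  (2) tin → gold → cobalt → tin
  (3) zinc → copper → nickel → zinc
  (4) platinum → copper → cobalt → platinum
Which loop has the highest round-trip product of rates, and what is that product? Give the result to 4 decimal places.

1.1450

(1) 0.876 × 1.51 × 0.775 = 1.02514
(2) 0.791 × 1.05 × 1.29 = 1.07141
(3) 0.696 × 0.997 × 1.65 = 1.14495
(4) 0.563 × 1.21 × 1.57 = 1.06953
Highest is cycle (3) at 1.1450 (>1, arbitrage).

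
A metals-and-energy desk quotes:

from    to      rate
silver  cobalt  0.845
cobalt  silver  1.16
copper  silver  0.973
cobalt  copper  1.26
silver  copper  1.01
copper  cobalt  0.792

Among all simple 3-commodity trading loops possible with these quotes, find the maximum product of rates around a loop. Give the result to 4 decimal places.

copper→silver→cobalt→copper: 0.973 × 0.845 × 1.26 = 1.03595
copper→cobalt→silver→copper: 0.792 × 1.16 × 1.01 = 0.92791
Maximum is copper→silver→cobalt→copper at 1.0360; arbitrage exists.

1.0360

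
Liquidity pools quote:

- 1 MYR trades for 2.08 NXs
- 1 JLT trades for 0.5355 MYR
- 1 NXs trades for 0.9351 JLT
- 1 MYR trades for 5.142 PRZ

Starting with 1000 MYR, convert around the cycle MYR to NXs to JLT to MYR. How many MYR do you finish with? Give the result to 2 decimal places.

1041.55

1000 MYR × 2.08 = 2080 NXs
2080 NXs × 0.9351 = 1945.008 JLT
1945.008 JLT × 0.5355 = 1041.551784 MYR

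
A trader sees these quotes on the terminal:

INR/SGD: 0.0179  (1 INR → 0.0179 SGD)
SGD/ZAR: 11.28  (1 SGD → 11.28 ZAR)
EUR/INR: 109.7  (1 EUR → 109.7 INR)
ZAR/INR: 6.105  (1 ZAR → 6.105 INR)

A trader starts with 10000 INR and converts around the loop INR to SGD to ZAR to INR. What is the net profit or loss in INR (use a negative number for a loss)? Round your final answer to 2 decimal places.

2326.73

10000 INR × 0.0179 = 179 SGD
179 SGD × 11.28 = 2019.12 ZAR
2019.12 ZAR × 6.105 = 12326.7276 INR
Net change: 12326.7276 − 10000 = 2326.7276 INR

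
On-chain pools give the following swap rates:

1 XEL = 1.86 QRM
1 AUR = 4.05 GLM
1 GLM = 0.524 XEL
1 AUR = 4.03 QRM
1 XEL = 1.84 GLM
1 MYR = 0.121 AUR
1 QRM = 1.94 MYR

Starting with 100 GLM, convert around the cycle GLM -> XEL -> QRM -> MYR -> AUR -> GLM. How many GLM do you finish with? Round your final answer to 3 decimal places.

100 GLM × 0.524 = 52.4 XEL
52.4 XEL × 1.86 = 97.464 QRM
97.464 QRM × 1.94 = 189.08016 MYR
189.08016 MYR × 0.121 = 22.87869936 AUR
22.87869936 AUR × 4.05 = 92.658732408 GLM

92.659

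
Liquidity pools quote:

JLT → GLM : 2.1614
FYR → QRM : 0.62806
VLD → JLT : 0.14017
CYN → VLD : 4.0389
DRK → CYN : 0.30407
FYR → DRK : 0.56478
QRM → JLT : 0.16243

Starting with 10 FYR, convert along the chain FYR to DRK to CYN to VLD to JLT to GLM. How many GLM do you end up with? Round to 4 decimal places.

2.1014

10 FYR × 0.56478 = 5.6478 DRK
5.6478 DRK × 0.30407 = 1.717326546 CYN
1.717326546 CYN × 4.0389 = 6.9361101866394 VLD
6.9361101866394 VLD × 0.14017 = 0.972234564861244698 JLT
0.972234564861244698 JLT × 2.1614 = 2.1013877884910942902572 GLM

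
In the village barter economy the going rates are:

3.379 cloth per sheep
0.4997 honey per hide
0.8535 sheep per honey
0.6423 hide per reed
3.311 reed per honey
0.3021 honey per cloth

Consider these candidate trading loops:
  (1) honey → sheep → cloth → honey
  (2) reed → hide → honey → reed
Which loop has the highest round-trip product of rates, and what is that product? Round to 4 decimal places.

(1) 0.8535 × 3.379 × 0.3021 = 0.87125
(2) 0.6423 × 0.4997 × 3.311 = 1.06269
Highest is cycle (2) at 1.0627 (>1, arbitrage).

1.0627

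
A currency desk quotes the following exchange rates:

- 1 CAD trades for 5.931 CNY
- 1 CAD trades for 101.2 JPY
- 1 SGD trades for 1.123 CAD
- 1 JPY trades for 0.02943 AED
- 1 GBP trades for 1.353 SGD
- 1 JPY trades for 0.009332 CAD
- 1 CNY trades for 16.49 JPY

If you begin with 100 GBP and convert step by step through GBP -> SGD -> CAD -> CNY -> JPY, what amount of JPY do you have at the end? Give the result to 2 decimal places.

14860.25

100 GBP × 1.353 = 135.3 SGD
135.3 SGD × 1.123 = 151.9419 CAD
151.9419 CAD × 5.931 = 901.1674089 CNY
901.1674089 CNY × 16.49 = 14860.250572761 JPY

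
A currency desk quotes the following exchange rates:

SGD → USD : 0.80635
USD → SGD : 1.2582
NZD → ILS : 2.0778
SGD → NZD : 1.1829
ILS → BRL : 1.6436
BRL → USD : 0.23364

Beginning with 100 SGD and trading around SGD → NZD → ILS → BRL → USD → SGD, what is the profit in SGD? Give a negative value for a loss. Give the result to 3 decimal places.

100 SGD × 1.1829 = 118.29 NZD
118.29 NZD × 2.0778 = 245.782962 ILS
245.782962 ILS × 1.6436 = 403.9688763432 BRL
403.9688763432 BRL × 0.23364 = 94.383288268825248 USD
94.383288268825248 USD × 1.2582 = 118.7530532998359270336 SGD
Net change: 118.7530532998359270336 − 100 = 18.7530532998359270336 SGD

18.753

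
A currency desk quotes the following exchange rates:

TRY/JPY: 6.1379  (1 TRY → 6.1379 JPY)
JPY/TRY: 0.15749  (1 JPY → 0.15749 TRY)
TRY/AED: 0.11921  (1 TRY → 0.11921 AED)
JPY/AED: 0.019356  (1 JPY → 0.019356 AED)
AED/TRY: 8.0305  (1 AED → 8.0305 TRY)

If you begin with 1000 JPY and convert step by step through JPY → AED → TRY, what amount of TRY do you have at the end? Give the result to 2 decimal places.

155.44

1000 JPY × 0.019356 = 19.356 AED
19.356 AED × 8.0305 = 155.438358 TRY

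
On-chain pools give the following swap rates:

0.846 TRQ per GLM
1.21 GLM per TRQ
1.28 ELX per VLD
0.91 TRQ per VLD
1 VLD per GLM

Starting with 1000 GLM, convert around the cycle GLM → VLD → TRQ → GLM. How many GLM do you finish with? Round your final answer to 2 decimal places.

1000 GLM × 1 = 1000 VLD
1000 VLD × 0.91 = 910 TRQ
910 TRQ × 1.21 = 1101.1 GLM

1101.10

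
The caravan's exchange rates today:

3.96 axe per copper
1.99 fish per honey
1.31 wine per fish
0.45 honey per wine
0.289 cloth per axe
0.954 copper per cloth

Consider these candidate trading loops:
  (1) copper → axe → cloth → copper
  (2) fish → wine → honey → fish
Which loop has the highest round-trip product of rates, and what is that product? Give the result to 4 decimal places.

(1) 3.96 × 0.289 × 0.954 = 1.09180
(2) 1.31 × 0.45 × 1.99 = 1.17311
Highest is cycle (2) at 1.1731 (>1, arbitrage).

1.1731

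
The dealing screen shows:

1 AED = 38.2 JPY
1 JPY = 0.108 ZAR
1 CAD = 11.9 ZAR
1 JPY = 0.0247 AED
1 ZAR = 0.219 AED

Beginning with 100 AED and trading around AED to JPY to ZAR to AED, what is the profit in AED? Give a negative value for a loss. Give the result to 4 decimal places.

100 AED × 38.2 = 3820 JPY
3820 JPY × 0.108 = 412.56 ZAR
412.56 ZAR × 0.219 = 90.35064 AED
Net change: 90.35064 − 100 = -9.64936 AED

-9.6494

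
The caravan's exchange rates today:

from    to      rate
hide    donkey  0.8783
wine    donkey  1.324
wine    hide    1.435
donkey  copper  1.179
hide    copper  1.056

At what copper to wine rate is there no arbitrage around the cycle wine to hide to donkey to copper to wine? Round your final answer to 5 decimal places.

Known legs of the cycle: 1.435 × 0.8783 × 1.179 = 1.4859650295
For no arbitrage the full-cycle product must be 1, so the missing rate is 1 / 1.4859650295 ≈ 0.6729633.

0.67296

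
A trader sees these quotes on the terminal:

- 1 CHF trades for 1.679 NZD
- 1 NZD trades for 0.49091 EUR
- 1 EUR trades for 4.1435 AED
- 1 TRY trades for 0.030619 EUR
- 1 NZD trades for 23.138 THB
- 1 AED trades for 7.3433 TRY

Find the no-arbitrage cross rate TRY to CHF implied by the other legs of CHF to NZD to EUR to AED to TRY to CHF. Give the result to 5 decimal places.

Known legs of the cycle: 1.679 × 0.49091 × 4.1435 × 7.3433 = 25.0790562355589095
For no arbitrage the full-cycle product must be 1, so the missing rate is 1 / 25.0790562355589095 ≈ 0.0398739.

0.03987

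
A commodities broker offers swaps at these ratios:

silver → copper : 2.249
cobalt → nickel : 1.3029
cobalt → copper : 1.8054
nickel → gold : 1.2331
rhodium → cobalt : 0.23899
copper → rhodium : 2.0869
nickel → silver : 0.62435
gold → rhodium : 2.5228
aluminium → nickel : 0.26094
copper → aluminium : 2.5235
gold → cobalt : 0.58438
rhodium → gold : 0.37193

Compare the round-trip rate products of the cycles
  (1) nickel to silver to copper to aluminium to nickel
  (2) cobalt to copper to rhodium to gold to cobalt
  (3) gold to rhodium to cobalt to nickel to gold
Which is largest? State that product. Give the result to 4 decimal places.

(1) 0.62435 × 2.249 × 2.5235 × 0.26094 = 0.92462
(2) 1.8054 × 2.0869 × 0.37193 × 0.58438 = 0.81890
(3) 2.5228 × 0.23899 × 1.3029 × 1.2331 = 0.96866
Highest is cycle (3) at 0.9687 (≤1, no arbitrage).

0.9687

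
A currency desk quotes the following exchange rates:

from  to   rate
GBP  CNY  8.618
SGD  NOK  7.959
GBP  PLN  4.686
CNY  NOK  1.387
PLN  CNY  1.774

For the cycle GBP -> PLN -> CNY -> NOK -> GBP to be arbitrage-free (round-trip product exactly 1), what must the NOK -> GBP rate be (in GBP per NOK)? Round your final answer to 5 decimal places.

0.08673

Known legs of the cycle: 4.686 × 1.774 × 1.387 = 11.530081068
For no arbitrage the full-cycle product must be 1, so the missing rate is 1 / 11.530081068 ≈ 0.0867297.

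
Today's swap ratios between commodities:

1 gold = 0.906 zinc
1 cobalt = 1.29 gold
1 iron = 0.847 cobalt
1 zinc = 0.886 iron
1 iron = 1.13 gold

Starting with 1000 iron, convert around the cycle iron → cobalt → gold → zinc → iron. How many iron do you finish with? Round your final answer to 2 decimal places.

1000 iron × 0.847 = 847 cobalt
847 cobalt × 1.29 = 1092.63 gold
1092.63 gold × 0.906 = 989.92278 zinc
989.92278 zinc × 0.886 = 877.07158308 iron

877.07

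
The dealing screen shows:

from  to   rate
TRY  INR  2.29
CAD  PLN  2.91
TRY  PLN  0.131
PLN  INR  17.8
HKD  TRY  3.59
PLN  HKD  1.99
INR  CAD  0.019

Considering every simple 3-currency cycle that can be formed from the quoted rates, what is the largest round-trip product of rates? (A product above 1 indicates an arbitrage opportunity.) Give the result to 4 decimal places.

0.9842

INR→CAD→PLN→INR: 0.019 × 2.91 × 17.8 = 0.98416
TRY→PLN→HKD→TRY: 0.131 × 1.99 × 3.59 = 0.93588
Maximum is INR→CAD→PLN→INR at 0.9842; no arbitrage — every cycle loses value.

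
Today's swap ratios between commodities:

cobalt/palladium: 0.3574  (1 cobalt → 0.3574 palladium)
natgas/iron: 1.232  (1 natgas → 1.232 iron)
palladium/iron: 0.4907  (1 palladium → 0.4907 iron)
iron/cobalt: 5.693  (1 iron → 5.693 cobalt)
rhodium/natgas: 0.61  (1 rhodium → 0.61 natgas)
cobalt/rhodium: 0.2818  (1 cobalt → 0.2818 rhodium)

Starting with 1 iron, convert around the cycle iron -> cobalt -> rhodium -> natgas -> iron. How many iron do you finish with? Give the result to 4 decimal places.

1 iron × 5.693 = 5.693 cobalt
5.693 cobalt × 0.2818 = 1.6042874 rhodium
1.6042874 rhodium × 0.61 = 0.978615314 natgas
0.978615314 natgas × 1.232 = 1.205654066848 iron

1.2057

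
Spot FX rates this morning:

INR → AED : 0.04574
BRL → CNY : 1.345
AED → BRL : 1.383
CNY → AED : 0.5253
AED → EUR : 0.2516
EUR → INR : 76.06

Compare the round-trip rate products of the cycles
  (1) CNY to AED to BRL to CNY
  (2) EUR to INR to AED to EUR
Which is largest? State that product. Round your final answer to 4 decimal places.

(1) 0.5253 × 1.383 × 1.345 = 0.97713
(2) 76.06 × 0.04574 × 0.2516 = 0.87531
Highest is cycle (1) at 0.9771 (≤1, no arbitrage).

0.9771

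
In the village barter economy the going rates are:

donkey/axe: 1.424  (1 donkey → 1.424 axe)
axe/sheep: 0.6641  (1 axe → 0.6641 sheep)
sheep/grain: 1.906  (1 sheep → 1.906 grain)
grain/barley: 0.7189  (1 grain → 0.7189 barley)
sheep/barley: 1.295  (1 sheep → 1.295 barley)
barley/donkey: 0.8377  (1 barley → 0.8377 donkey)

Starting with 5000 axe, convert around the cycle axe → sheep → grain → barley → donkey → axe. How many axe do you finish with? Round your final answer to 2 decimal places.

5000 axe × 0.6641 = 3320.5 sheep
3320.5 sheep × 1.906 = 6328.873 grain
6328.873 grain × 0.7189 = 4549.8267997 barley
4549.8267997 barley × 0.8377 = 3811.38991010869 donkey
3811.38991010869 donkey × 1.424 = 5427.41923199477456 axe

5427.42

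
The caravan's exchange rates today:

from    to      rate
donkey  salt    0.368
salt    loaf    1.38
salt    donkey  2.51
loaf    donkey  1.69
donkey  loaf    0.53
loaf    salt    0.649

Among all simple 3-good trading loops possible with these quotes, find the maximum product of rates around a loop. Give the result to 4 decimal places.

salt→donkey→loaf→salt: 2.51 × 0.53 × 0.649 = 0.86336
salt→loaf→donkey→salt: 1.38 × 1.69 × 0.368 = 0.85825
Maximum is salt→donkey→loaf→salt at 0.8634; no arbitrage — every cycle loses value.

0.8634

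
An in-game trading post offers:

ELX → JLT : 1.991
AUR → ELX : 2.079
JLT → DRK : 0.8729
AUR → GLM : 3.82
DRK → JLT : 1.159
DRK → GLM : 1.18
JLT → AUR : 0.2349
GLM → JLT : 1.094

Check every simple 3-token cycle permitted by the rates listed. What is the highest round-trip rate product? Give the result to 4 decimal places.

JLT→DRK→GLM→JLT: 0.8729 × 1.18 × 1.094 = 1.12684
JLT→AUR→GLM→JLT: 0.2349 × 3.82 × 1.094 = 0.98167
JLT→AUR→ELX→JLT: 0.2349 × 2.079 × 1.991 = 0.97232
Maximum is JLT→DRK→GLM→JLT at 1.1268; arbitrage exists.

1.1268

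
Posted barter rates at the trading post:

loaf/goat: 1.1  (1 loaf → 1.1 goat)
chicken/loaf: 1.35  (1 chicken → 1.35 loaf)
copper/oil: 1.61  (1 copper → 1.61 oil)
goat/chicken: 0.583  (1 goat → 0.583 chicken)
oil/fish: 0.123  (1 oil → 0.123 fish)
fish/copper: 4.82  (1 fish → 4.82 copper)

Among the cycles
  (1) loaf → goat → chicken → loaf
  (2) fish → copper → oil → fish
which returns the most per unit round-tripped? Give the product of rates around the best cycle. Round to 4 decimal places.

(1) 1.1 × 0.583 × 1.35 = 0.86576
(2) 4.82 × 1.61 × 0.123 = 0.95450
Highest is cycle (2) at 0.9545 (≤1, no arbitrage).

0.9545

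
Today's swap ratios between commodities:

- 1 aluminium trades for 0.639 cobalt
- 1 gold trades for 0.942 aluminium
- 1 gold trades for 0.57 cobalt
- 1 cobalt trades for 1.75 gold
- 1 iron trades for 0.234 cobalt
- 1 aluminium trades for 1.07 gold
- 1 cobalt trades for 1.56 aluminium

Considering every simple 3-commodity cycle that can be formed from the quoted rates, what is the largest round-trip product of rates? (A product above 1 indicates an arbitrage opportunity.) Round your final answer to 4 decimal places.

1.0534

gold→aluminium→cobalt→gold: 0.942 × 0.639 × 1.75 = 1.05339
gold→cobalt→aluminium→gold: 0.57 × 1.56 × 1.07 = 0.95144
Maximum is gold→aluminium→cobalt→gold at 1.0534; arbitrage exists.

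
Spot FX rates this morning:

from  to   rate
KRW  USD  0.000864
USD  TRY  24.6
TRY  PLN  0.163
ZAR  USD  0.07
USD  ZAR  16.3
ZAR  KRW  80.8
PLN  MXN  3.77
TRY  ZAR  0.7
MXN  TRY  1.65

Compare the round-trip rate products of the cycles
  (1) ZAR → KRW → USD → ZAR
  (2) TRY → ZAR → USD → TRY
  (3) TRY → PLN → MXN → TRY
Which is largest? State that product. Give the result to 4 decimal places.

(1) 80.8 × 0.000864 × 16.3 = 1.13792
(2) 0.7 × 0.07 × 24.6 = 1.20540
(3) 0.163 × 3.77 × 1.65 = 1.01394
Highest is cycle (2) at 1.2054 (>1, arbitrage).

1.2054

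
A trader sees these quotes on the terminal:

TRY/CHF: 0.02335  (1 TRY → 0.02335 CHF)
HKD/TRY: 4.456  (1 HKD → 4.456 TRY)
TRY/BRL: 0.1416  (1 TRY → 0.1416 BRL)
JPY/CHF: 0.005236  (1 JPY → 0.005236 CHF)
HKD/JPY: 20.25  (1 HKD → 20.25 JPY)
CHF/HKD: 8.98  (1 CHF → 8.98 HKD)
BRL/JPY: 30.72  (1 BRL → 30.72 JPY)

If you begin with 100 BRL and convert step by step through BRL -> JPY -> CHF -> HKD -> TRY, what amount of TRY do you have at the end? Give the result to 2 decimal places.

100 BRL × 30.72 = 3072 JPY
3072 JPY × 0.005236 = 16.084992 CHF
16.084992 CHF × 8.98 = 144.44322816 HKD
144.44322816 HKD × 4.456 = 643.63902468096 TRY

643.64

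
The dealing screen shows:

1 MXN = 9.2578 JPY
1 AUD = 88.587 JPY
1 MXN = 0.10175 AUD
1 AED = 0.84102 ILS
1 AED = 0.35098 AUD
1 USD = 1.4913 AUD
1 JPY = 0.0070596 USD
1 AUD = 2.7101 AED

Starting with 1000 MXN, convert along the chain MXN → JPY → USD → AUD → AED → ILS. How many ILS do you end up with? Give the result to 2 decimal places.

1000 MXN × 9.2578 = 9257.8 JPY
9257.8 JPY × 0.0070596 = 65.35636488 USD
65.35636488 USD × 1.4913 = 97.465946945544 AUD
97.465946945544 AUD × 2.7101 = 264.1424628171187944 AED
264.1424628171187944 AED × 0.84102 = 222.149094078453248466288 ILS

222.15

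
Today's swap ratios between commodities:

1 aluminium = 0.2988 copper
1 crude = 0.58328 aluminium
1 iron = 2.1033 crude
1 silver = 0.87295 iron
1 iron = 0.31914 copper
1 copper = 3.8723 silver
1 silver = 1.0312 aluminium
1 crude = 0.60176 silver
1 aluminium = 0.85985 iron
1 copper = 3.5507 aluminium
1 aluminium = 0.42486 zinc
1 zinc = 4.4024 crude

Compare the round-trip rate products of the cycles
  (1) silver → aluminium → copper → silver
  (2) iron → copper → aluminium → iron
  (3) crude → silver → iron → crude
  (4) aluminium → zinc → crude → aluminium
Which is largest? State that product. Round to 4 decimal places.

(1) 1.0312 × 0.2988 × 3.8723 = 1.19314
(2) 0.31914 × 3.5507 × 0.85985 = 0.97436
(3) 0.60176 × 0.87295 × 2.1033 = 1.10488
(4) 0.42486 × 4.4024 × 0.58328 = 1.09097
Highest is cycle (1) at 1.1931 (>1, arbitrage).

1.1931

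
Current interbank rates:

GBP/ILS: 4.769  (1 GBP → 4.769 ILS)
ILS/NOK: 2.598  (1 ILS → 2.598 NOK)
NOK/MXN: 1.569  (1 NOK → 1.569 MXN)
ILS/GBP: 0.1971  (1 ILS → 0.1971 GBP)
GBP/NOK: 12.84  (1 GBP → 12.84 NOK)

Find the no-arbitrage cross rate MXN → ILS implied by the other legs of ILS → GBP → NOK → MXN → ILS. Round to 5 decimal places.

0.25184

Known legs of the cycle: 0.1971 × 12.84 × 1.569 = 3.970768716
For no arbitrage the full-cycle product must be 1, so the missing rate is 1 / 3.970768716 ≈ 0.2518404.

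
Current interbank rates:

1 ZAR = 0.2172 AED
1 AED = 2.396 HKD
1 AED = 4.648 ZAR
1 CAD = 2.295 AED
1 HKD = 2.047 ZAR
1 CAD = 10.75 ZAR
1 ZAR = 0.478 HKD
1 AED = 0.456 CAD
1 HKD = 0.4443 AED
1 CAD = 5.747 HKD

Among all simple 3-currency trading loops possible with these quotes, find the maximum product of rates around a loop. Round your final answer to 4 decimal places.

CAD→HKD→AED→CAD: 5.747 × 0.4443 × 0.456 = 1.16435
AED→HKD→ZAR→AED: 2.396 × 2.047 × 0.2172 = 1.06528
CAD→ZAR→AED→CAD: 10.75 × 0.2172 × 0.456 = 1.06471
AED→ZAR→HKD→AED: 4.648 × 0.478 × 0.4443 = 0.98712
Maximum is CAD→HKD→AED→CAD at 1.1643; arbitrage exists.

1.1643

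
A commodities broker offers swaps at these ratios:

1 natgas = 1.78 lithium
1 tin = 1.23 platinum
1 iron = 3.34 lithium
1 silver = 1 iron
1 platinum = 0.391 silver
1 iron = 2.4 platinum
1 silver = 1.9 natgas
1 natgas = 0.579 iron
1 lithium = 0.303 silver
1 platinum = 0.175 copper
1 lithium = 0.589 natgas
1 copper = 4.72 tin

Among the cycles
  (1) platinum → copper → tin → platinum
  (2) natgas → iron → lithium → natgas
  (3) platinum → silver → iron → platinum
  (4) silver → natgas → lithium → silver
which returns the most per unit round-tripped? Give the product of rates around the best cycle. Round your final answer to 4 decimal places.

1.1390

(1) 0.175 × 4.72 × 1.23 = 1.01598
(2) 0.579 × 3.34 × 0.589 = 1.13904
(3) 0.391 × 1 × 2.4 = 0.93840
(4) 1.9 × 1.78 × 0.303 = 1.02475
Highest is cycle (2) at 1.1390 (>1, arbitrage).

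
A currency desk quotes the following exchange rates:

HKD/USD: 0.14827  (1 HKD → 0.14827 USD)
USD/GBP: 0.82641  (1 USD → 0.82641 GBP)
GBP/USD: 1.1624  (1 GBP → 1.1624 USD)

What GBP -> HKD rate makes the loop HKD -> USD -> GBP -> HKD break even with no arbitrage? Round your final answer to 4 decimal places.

Known legs of the cycle: 0.14827 × 0.82641 = 0.1225318107
For no arbitrage the full-cycle product must be 1, so the missing rate is 1 / 0.1225318107 ≈ 8.161146.

8.1611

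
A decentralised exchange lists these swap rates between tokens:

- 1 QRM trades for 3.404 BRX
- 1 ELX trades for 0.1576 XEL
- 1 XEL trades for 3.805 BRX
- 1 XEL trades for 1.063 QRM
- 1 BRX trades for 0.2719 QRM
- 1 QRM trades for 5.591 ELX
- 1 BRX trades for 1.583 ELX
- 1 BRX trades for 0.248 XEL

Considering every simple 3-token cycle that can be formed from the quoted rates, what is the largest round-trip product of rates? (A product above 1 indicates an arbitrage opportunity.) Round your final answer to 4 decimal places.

0.9493

XEL→BRX→ELX→XEL: 3.805 × 1.583 × 0.1576 = 0.94927
XEL→QRM→ELX→XEL: 1.063 × 5.591 × 0.1576 = 0.93665
XEL→QRM→BRX→XEL: 1.063 × 3.404 × 0.248 = 0.89738
Maximum is XEL→BRX→ELX→XEL at 0.9493; no arbitrage — every cycle loses value.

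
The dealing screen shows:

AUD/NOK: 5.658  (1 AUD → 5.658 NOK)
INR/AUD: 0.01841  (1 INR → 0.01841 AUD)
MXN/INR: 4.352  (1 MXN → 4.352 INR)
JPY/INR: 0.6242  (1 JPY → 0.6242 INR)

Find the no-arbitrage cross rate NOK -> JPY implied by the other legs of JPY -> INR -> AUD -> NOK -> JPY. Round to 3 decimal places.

15.380

Known legs of the cycle: 0.6242 × 0.01841 × 5.658 = 0.065019031476
For no arbitrage the full-cycle product must be 1, so the missing rate is 1 / 0.065019031476 ≈ 15.38011.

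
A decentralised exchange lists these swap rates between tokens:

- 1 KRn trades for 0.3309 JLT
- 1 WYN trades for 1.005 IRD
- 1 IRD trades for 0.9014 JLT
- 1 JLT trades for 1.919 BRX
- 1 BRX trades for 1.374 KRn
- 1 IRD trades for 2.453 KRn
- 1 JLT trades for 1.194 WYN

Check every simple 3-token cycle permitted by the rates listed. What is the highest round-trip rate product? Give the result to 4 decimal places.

IRD→JLT→WYN→IRD: 0.9014 × 1.194 × 1.005 = 1.08165
KRn→JLT→BRX→KRn: 0.3309 × 1.919 × 1.374 = 0.87249
Maximum is IRD→JLT→WYN→IRD at 1.0817; arbitrage exists.

1.0817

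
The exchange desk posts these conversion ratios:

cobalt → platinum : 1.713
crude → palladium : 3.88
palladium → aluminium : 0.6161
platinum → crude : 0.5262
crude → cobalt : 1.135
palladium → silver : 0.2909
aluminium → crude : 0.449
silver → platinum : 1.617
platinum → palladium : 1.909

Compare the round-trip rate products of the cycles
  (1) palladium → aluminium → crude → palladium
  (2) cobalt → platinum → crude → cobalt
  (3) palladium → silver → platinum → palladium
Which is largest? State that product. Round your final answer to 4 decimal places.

(1) 0.6161 × 0.449 × 3.88 = 1.07332
(2) 1.713 × 0.5262 × 1.135 = 1.02307
(3) 0.2909 × 1.617 × 1.909 = 0.89797
Highest is cycle (1) at 1.0733 (>1, arbitrage).

1.0733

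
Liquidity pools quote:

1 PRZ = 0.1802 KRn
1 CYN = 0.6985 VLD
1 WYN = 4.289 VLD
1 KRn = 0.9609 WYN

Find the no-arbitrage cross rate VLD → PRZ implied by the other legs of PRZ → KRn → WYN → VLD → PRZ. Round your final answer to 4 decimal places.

Known legs of the cycle: 0.1802 × 0.9609 × 4.289 = 0.74265827802
For no arbitrage the full-cycle product must be 1, so the missing rate is 1 / 0.74265827802 ≈ 1.346514.

1.3465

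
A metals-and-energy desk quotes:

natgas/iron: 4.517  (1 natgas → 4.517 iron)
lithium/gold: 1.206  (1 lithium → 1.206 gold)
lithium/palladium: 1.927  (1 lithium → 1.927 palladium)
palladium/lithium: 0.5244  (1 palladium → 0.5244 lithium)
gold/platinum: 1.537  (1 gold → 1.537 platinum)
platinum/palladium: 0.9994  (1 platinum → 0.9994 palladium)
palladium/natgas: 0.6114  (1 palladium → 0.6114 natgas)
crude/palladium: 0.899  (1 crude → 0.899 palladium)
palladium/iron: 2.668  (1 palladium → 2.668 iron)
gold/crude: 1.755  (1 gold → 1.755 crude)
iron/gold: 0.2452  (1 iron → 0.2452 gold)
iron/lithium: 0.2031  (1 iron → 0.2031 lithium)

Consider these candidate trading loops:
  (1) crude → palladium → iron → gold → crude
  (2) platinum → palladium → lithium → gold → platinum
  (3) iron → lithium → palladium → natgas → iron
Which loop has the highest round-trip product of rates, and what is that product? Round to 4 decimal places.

1.0809

(1) 0.899 × 2.668 × 0.2452 × 1.755 = 1.03215
(2) 0.9994 × 0.5244 × 1.206 × 1.537 = 0.97146
(3) 0.2031 × 1.927 × 0.6114 × 4.517 = 1.08085
Highest is cycle (3) at 1.0809 (>1, arbitrage).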